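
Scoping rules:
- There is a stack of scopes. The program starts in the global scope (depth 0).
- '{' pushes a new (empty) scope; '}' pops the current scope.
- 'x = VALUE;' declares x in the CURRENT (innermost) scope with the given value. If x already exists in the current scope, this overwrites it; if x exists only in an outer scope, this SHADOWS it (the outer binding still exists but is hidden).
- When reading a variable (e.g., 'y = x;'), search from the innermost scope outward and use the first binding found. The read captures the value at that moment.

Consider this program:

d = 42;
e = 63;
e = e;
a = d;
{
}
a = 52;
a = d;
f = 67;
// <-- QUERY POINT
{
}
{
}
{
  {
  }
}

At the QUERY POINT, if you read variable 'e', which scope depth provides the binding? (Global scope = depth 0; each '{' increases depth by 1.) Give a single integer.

Step 1: declare d=42 at depth 0
Step 2: declare e=63 at depth 0
Step 3: declare e=(read e)=63 at depth 0
Step 4: declare a=(read d)=42 at depth 0
Step 5: enter scope (depth=1)
Step 6: exit scope (depth=0)
Step 7: declare a=52 at depth 0
Step 8: declare a=(read d)=42 at depth 0
Step 9: declare f=67 at depth 0
Visible at query point: a=42 d=42 e=63 f=67

Answer: 0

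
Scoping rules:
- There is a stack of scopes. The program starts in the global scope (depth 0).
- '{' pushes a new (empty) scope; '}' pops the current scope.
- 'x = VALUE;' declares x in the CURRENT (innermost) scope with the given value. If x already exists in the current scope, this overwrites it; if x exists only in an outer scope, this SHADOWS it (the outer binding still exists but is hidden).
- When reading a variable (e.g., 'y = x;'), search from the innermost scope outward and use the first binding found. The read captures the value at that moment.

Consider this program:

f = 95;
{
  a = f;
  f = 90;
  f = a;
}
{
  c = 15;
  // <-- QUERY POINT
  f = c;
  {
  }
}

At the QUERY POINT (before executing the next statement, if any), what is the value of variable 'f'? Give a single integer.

Answer: 95

Derivation:
Step 1: declare f=95 at depth 0
Step 2: enter scope (depth=1)
Step 3: declare a=(read f)=95 at depth 1
Step 4: declare f=90 at depth 1
Step 5: declare f=(read a)=95 at depth 1
Step 6: exit scope (depth=0)
Step 7: enter scope (depth=1)
Step 8: declare c=15 at depth 1
Visible at query point: c=15 f=95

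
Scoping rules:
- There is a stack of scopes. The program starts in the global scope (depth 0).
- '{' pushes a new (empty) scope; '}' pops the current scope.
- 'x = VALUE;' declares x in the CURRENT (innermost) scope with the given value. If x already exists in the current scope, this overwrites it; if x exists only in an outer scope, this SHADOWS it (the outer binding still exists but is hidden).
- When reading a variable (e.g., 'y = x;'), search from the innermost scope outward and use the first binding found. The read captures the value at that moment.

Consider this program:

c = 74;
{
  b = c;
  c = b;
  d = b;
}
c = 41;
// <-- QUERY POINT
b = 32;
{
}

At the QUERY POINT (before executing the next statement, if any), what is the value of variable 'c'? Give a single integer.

Step 1: declare c=74 at depth 0
Step 2: enter scope (depth=1)
Step 3: declare b=(read c)=74 at depth 1
Step 4: declare c=(read b)=74 at depth 1
Step 5: declare d=(read b)=74 at depth 1
Step 6: exit scope (depth=0)
Step 7: declare c=41 at depth 0
Visible at query point: c=41

Answer: 41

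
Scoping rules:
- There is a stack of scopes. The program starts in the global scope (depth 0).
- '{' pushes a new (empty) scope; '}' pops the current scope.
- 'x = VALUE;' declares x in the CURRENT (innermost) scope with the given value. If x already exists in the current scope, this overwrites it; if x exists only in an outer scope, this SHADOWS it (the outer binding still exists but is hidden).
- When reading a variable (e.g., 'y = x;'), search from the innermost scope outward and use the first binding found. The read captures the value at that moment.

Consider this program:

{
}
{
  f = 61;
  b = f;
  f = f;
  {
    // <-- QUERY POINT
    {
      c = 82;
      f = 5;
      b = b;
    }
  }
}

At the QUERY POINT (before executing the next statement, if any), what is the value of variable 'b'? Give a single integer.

Step 1: enter scope (depth=1)
Step 2: exit scope (depth=0)
Step 3: enter scope (depth=1)
Step 4: declare f=61 at depth 1
Step 5: declare b=(read f)=61 at depth 1
Step 6: declare f=(read f)=61 at depth 1
Step 7: enter scope (depth=2)
Visible at query point: b=61 f=61

Answer: 61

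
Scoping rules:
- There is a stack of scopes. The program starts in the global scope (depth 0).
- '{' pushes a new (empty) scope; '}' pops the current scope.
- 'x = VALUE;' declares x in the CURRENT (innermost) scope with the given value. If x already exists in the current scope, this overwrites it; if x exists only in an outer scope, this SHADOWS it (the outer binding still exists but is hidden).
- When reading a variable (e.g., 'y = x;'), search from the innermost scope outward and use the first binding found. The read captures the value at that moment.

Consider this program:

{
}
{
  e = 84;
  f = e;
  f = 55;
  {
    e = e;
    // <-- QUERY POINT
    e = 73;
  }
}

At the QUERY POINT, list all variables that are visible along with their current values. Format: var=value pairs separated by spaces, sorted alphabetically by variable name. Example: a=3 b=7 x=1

Answer: e=84 f=55

Derivation:
Step 1: enter scope (depth=1)
Step 2: exit scope (depth=0)
Step 3: enter scope (depth=1)
Step 4: declare e=84 at depth 1
Step 5: declare f=(read e)=84 at depth 1
Step 6: declare f=55 at depth 1
Step 7: enter scope (depth=2)
Step 8: declare e=(read e)=84 at depth 2
Visible at query point: e=84 f=55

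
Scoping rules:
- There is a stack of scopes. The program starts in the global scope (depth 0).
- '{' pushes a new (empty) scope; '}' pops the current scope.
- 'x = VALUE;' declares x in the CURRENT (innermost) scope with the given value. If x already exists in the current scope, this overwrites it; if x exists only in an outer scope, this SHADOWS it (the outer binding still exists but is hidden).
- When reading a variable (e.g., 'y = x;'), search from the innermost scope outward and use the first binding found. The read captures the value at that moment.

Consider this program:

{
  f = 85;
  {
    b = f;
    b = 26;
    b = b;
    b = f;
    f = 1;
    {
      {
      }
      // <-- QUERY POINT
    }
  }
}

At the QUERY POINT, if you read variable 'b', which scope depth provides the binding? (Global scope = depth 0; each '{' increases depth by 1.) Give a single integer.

Answer: 2

Derivation:
Step 1: enter scope (depth=1)
Step 2: declare f=85 at depth 1
Step 3: enter scope (depth=2)
Step 4: declare b=(read f)=85 at depth 2
Step 5: declare b=26 at depth 2
Step 6: declare b=(read b)=26 at depth 2
Step 7: declare b=(read f)=85 at depth 2
Step 8: declare f=1 at depth 2
Step 9: enter scope (depth=3)
Step 10: enter scope (depth=4)
Step 11: exit scope (depth=3)
Visible at query point: b=85 f=1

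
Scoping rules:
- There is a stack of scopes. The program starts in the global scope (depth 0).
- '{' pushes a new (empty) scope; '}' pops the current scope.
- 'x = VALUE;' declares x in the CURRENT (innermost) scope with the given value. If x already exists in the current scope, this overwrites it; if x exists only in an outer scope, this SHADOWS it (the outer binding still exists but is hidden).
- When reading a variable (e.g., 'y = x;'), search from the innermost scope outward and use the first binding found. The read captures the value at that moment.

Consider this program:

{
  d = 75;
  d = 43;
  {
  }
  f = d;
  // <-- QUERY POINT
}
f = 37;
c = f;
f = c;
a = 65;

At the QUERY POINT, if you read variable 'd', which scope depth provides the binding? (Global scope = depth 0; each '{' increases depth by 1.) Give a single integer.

Step 1: enter scope (depth=1)
Step 2: declare d=75 at depth 1
Step 3: declare d=43 at depth 1
Step 4: enter scope (depth=2)
Step 5: exit scope (depth=1)
Step 6: declare f=(read d)=43 at depth 1
Visible at query point: d=43 f=43

Answer: 1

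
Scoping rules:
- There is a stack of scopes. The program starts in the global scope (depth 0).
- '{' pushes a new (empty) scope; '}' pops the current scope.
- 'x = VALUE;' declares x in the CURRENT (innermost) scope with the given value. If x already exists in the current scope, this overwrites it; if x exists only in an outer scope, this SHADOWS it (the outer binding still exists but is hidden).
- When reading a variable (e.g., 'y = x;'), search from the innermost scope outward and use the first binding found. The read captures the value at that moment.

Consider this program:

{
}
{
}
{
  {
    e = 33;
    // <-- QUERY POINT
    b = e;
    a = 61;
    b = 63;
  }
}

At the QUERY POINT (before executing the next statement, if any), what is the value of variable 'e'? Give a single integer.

Step 1: enter scope (depth=1)
Step 2: exit scope (depth=0)
Step 3: enter scope (depth=1)
Step 4: exit scope (depth=0)
Step 5: enter scope (depth=1)
Step 6: enter scope (depth=2)
Step 7: declare e=33 at depth 2
Visible at query point: e=33

Answer: 33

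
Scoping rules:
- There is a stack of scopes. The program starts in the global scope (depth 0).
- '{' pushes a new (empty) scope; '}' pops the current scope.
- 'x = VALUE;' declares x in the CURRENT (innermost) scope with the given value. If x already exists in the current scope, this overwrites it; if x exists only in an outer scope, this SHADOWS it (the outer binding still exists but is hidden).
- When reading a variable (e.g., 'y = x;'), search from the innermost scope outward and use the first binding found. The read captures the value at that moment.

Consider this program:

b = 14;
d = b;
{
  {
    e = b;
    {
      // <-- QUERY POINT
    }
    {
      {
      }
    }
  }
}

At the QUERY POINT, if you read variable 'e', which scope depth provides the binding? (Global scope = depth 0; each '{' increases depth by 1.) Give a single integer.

Step 1: declare b=14 at depth 0
Step 2: declare d=(read b)=14 at depth 0
Step 3: enter scope (depth=1)
Step 4: enter scope (depth=2)
Step 5: declare e=(read b)=14 at depth 2
Step 6: enter scope (depth=3)
Visible at query point: b=14 d=14 e=14

Answer: 2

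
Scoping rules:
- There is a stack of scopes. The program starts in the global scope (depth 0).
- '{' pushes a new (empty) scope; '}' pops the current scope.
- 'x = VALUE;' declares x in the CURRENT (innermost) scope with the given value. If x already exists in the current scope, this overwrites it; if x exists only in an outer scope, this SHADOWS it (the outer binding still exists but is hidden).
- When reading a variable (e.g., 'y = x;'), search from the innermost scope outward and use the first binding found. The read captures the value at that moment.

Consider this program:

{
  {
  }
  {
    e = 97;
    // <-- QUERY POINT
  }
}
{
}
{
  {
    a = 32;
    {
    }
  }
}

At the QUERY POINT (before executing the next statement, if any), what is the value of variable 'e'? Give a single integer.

Step 1: enter scope (depth=1)
Step 2: enter scope (depth=2)
Step 3: exit scope (depth=1)
Step 4: enter scope (depth=2)
Step 5: declare e=97 at depth 2
Visible at query point: e=97

Answer: 97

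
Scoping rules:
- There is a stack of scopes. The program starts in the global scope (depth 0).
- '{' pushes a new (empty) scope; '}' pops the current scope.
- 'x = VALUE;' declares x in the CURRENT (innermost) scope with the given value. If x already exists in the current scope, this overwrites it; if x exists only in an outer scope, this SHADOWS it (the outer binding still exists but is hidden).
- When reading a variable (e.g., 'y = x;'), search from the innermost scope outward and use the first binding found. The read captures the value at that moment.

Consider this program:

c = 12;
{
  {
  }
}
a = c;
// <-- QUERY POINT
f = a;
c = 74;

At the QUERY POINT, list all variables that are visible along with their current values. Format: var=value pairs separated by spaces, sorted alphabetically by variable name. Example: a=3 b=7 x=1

Step 1: declare c=12 at depth 0
Step 2: enter scope (depth=1)
Step 3: enter scope (depth=2)
Step 4: exit scope (depth=1)
Step 5: exit scope (depth=0)
Step 6: declare a=(read c)=12 at depth 0
Visible at query point: a=12 c=12

Answer: a=12 c=12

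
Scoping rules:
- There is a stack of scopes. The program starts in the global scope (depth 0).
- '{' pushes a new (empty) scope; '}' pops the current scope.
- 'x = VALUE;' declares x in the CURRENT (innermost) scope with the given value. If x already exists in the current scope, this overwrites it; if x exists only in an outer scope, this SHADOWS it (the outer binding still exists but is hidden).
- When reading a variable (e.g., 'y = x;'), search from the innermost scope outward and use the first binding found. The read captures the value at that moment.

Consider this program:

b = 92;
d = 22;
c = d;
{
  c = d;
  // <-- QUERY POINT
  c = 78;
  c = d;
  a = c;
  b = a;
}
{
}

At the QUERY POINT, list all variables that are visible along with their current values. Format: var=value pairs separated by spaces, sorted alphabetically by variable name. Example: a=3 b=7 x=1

Step 1: declare b=92 at depth 0
Step 2: declare d=22 at depth 0
Step 3: declare c=(read d)=22 at depth 0
Step 4: enter scope (depth=1)
Step 5: declare c=(read d)=22 at depth 1
Visible at query point: b=92 c=22 d=22

Answer: b=92 c=22 d=22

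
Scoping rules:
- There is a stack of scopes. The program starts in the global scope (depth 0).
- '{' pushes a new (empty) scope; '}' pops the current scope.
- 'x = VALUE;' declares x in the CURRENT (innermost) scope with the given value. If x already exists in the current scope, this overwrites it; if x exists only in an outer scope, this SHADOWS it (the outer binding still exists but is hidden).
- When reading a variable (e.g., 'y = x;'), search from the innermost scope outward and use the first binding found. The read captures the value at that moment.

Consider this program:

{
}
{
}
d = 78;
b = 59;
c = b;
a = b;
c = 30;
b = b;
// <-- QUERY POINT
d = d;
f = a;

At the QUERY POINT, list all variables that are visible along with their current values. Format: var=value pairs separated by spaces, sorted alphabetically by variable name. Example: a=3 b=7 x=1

Step 1: enter scope (depth=1)
Step 2: exit scope (depth=0)
Step 3: enter scope (depth=1)
Step 4: exit scope (depth=0)
Step 5: declare d=78 at depth 0
Step 6: declare b=59 at depth 0
Step 7: declare c=(read b)=59 at depth 0
Step 8: declare a=(read b)=59 at depth 0
Step 9: declare c=30 at depth 0
Step 10: declare b=(read b)=59 at depth 0
Visible at query point: a=59 b=59 c=30 d=78

Answer: a=59 b=59 c=30 d=78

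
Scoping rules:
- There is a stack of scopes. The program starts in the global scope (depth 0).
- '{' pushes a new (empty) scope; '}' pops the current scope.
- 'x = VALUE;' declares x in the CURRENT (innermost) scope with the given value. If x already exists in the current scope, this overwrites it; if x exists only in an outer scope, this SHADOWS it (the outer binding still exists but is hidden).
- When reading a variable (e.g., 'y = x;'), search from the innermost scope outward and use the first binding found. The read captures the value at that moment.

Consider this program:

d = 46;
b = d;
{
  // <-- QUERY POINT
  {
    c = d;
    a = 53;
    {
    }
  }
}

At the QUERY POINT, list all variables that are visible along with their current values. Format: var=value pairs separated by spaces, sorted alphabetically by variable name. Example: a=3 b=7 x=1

Answer: b=46 d=46

Derivation:
Step 1: declare d=46 at depth 0
Step 2: declare b=(read d)=46 at depth 0
Step 3: enter scope (depth=1)
Visible at query point: b=46 d=46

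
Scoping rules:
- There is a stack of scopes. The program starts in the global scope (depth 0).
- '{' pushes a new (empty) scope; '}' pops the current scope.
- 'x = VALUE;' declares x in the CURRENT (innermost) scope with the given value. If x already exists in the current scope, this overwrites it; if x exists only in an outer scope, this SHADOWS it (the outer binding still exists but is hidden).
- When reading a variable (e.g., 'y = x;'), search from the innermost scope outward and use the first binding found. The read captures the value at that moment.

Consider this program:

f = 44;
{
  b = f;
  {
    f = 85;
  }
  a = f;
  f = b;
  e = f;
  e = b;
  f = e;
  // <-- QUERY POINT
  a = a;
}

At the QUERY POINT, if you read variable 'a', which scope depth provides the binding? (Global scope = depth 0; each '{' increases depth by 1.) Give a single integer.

Step 1: declare f=44 at depth 0
Step 2: enter scope (depth=1)
Step 3: declare b=(read f)=44 at depth 1
Step 4: enter scope (depth=2)
Step 5: declare f=85 at depth 2
Step 6: exit scope (depth=1)
Step 7: declare a=(read f)=44 at depth 1
Step 8: declare f=(read b)=44 at depth 1
Step 9: declare e=(read f)=44 at depth 1
Step 10: declare e=(read b)=44 at depth 1
Step 11: declare f=(read e)=44 at depth 1
Visible at query point: a=44 b=44 e=44 f=44

Answer: 1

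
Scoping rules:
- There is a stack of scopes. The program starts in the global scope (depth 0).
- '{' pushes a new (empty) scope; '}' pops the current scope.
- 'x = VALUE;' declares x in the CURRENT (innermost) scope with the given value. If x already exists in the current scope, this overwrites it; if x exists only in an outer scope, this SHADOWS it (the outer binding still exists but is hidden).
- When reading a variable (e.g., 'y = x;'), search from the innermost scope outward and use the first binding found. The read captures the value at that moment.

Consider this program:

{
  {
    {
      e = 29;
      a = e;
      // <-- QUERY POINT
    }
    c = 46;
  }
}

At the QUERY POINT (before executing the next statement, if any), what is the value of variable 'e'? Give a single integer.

Answer: 29

Derivation:
Step 1: enter scope (depth=1)
Step 2: enter scope (depth=2)
Step 3: enter scope (depth=3)
Step 4: declare e=29 at depth 3
Step 5: declare a=(read e)=29 at depth 3
Visible at query point: a=29 e=29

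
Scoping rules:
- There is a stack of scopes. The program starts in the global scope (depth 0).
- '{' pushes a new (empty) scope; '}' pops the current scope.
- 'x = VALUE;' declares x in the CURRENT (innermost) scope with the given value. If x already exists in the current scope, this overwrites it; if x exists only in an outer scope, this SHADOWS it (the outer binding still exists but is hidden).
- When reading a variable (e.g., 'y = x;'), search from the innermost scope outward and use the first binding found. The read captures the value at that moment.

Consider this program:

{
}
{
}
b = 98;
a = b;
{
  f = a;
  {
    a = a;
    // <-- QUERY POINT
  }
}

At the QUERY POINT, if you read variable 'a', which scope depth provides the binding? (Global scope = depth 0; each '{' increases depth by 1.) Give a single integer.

Answer: 2

Derivation:
Step 1: enter scope (depth=1)
Step 2: exit scope (depth=0)
Step 3: enter scope (depth=1)
Step 4: exit scope (depth=0)
Step 5: declare b=98 at depth 0
Step 6: declare a=(read b)=98 at depth 0
Step 7: enter scope (depth=1)
Step 8: declare f=(read a)=98 at depth 1
Step 9: enter scope (depth=2)
Step 10: declare a=(read a)=98 at depth 2
Visible at query point: a=98 b=98 f=98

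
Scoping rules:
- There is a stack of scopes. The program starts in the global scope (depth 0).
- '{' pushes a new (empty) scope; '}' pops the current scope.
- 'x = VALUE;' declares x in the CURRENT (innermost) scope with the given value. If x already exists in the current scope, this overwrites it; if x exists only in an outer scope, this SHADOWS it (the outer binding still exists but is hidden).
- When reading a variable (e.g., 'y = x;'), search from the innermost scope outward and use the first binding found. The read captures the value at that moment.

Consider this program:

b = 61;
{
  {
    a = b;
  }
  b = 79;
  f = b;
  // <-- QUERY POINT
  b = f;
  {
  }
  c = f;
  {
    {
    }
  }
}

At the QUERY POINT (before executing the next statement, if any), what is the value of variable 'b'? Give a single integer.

Answer: 79

Derivation:
Step 1: declare b=61 at depth 0
Step 2: enter scope (depth=1)
Step 3: enter scope (depth=2)
Step 4: declare a=(read b)=61 at depth 2
Step 5: exit scope (depth=1)
Step 6: declare b=79 at depth 1
Step 7: declare f=(read b)=79 at depth 1
Visible at query point: b=79 f=79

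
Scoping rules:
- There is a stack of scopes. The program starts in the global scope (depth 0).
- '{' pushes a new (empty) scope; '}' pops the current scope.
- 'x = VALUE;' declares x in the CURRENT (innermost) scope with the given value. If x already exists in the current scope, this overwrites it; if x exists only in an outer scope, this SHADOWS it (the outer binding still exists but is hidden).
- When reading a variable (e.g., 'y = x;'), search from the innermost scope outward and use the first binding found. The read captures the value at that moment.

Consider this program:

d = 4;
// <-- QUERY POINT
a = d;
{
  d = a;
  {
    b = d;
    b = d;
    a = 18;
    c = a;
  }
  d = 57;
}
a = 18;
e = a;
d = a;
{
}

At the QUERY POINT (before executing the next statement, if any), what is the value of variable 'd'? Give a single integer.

Step 1: declare d=4 at depth 0
Visible at query point: d=4

Answer: 4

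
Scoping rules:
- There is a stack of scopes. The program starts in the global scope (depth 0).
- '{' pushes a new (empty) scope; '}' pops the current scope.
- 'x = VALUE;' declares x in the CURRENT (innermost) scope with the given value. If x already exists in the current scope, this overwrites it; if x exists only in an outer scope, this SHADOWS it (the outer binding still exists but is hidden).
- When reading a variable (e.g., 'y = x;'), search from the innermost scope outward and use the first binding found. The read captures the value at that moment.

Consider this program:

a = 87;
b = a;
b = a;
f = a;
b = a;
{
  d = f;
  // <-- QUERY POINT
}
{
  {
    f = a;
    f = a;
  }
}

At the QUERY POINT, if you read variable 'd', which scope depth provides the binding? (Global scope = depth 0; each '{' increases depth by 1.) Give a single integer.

Step 1: declare a=87 at depth 0
Step 2: declare b=(read a)=87 at depth 0
Step 3: declare b=(read a)=87 at depth 0
Step 4: declare f=(read a)=87 at depth 0
Step 5: declare b=(read a)=87 at depth 0
Step 6: enter scope (depth=1)
Step 7: declare d=(read f)=87 at depth 1
Visible at query point: a=87 b=87 d=87 f=87

Answer: 1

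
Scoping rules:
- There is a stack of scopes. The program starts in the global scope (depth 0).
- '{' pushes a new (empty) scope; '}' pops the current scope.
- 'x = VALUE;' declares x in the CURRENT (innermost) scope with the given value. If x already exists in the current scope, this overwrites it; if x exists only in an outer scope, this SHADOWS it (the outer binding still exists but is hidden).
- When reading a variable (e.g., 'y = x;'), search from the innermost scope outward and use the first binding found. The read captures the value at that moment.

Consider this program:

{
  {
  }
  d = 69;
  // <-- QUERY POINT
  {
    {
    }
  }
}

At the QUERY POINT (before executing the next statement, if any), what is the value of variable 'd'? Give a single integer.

Step 1: enter scope (depth=1)
Step 2: enter scope (depth=2)
Step 3: exit scope (depth=1)
Step 4: declare d=69 at depth 1
Visible at query point: d=69

Answer: 69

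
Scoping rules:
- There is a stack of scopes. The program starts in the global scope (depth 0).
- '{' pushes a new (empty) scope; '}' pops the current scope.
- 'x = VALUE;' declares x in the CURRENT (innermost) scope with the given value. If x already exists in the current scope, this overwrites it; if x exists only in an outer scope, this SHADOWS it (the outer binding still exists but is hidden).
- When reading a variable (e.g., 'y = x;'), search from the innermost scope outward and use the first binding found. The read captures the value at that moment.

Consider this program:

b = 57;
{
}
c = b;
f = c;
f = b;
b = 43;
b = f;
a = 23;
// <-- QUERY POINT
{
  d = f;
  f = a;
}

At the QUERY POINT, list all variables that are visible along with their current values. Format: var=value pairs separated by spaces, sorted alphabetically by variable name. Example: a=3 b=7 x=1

Step 1: declare b=57 at depth 0
Step 2: enter scope (depth=1)
Step 3: exit scope (depth=0)
Step 4: declare c=(read b)=57 at depth 0
Step 5: declare f=(read c)=57 at depth 0
Step 6: declare f=(read b)=57 at depth 0
Step 7: declare b=43 at depth 0
Step 8: declare b=(read f)=57 at depth 0
Step 9: declare a=23 at depth 0
Visible at query point: a=23 b=57 c=57 f=57

Answer: a=23 b=57 c=57 f=57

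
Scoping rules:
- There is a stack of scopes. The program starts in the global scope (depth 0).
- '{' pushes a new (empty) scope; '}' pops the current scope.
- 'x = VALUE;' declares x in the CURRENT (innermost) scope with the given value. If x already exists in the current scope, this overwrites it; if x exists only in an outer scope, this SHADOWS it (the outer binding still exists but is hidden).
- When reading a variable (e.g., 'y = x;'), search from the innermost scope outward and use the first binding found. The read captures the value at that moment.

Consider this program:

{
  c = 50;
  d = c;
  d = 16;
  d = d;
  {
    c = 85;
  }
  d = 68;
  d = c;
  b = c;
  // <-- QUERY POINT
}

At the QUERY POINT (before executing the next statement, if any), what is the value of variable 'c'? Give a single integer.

Step 1: enter scope (depth=1)
Step 2: declare c=50 at depth 1
Step 3: declare d=(read c)=50 at depth 1
Step 4: declare d=16 at depth 1
Step 5: declare d=(read d)=16 at depth 1
Step 6: enter scope (depth=2)
Step 7: declare c=85 at depth 2
Step 8: exit scope (depth=1)
Step 9: declare d=68 at depth 1
Step 10: declare d=(read c)=50 at depth 1
Step 11: declare b=(read c)=50 at depth 1
Visible at query point: b=50 c=50 d=50

Answer: 50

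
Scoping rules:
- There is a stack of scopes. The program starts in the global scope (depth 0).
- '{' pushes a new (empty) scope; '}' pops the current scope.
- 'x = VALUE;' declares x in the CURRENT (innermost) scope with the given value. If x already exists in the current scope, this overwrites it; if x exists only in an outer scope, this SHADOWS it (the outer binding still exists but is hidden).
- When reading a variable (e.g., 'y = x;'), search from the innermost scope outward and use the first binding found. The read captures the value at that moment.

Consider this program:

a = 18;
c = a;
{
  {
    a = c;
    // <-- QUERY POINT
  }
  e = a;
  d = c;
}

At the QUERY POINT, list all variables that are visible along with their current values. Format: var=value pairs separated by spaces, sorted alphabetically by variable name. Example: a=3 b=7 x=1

Answer: a=18 c=18

Derivation:
Step 1: declare a=18 at depth 0
Step 2: declare c=(read a)=18 at depth 0
Step 3: enter scope (depth=1)
Step 4: enter scope (depth=2)
Step 5: declare a=(read c)=18 at depth 2
Visible at query point: a=18 c=18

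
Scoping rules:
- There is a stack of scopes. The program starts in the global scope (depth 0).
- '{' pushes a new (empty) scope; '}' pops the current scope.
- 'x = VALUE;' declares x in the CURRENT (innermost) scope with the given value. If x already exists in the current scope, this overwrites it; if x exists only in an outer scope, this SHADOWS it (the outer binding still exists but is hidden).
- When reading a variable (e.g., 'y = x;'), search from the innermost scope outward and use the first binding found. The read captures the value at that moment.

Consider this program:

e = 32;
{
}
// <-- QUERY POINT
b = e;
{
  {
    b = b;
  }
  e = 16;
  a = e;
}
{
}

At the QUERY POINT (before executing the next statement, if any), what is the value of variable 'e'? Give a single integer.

Step 1: declare e=32 at depth 0
Step 2: enter scope (depth=1)
Step 3: exit scope (depth=0)
Visible at query point: e=32

Answer: 32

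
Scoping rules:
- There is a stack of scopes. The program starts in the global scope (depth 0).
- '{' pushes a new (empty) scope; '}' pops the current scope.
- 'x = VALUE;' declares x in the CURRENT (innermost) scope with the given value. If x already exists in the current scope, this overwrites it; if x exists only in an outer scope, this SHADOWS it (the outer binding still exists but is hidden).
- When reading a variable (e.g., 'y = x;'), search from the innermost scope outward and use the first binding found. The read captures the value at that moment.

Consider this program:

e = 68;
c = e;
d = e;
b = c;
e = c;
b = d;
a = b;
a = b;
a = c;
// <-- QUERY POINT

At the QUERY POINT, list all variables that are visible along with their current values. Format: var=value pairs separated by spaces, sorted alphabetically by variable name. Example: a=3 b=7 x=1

Answer: a=68 b=68 c=68 d=68 e=68

Derivation:
Step 1: declare e=68 at depth 0
Step 2: declare c=(read e)=68 at depth 0
Step 3: declare d=(read e)=68 at depth 0
Step 4: declare b=(read c)=68 at depth 0
Step 5: declare e=(read c)=68 at depth 0
Step 6: declare b=(read d)=68 at depth 0
Step 7: declare a=(read b)=68 at depth 0
Step 8: declare a=(read b)=68 at depth 0
Step 9: declare a=(read c)=68 at depth 0
Visible at query point: a=68 b=68 c=68 d=68 e=68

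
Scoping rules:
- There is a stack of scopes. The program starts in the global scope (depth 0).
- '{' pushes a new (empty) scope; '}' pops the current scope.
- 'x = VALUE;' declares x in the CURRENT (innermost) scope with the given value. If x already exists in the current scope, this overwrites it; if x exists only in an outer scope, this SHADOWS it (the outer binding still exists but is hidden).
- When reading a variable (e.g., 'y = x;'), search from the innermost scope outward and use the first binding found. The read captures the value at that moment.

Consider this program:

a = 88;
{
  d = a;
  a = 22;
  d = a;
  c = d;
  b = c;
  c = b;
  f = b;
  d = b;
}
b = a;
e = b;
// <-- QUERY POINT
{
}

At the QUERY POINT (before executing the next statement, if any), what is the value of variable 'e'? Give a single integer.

Answer: 88

Derivation:
Step 1: declare a=88 at depth 0
Step 2: enter scope (depth=1)
Step 3: declare d=(read a)=88 at depth 1
Step 4: declare a=22 at depth 1
Step 5: declare d=(read a)=22 at depth 1
Step 6: declare c=(read d)=22 at depth 1
Step 7: declare b=(read c)=22 at depth 1
Step 8: declare c=(read b)=22 at depth 1
Step 9: declare f=(read b)=22 at depth 1
Step 10: declare d=(read b)=22 at depth 1
Step 11: exit scope (depth=0)
Step 12: declare b=(read a)=88 at depth 0
Step 13: declare e=(read b)=88 at depth 0
Visible at query point: a=88 b=88 e=88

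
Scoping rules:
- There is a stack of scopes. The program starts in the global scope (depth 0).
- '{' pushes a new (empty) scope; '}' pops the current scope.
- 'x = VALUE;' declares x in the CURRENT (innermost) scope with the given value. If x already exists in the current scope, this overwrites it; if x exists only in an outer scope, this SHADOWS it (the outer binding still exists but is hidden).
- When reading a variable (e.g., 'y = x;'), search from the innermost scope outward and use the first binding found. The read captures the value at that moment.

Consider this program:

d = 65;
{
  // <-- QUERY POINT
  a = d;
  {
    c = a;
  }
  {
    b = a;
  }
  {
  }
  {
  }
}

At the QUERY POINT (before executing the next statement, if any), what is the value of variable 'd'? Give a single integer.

Answer: 65

Derivation:
Step 1: declare d=65 at depth 0
Step 2: enter scope (depth=1)
Visible at query point: d=65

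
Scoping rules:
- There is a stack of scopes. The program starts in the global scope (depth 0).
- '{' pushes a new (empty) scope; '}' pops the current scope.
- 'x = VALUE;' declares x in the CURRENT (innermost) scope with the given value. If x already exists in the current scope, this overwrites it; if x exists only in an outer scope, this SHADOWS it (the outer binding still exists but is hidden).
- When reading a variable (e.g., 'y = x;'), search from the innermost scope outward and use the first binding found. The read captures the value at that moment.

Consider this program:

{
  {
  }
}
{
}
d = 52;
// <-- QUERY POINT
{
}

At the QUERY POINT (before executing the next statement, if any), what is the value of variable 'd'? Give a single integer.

Answer: 52

Derivation:
Step 1: enter scope (depth=1)
Step 2: enter scope (depth=2)
Step 3: exit scope (depth=1)
Step 4: exit scope (depth=0)
Step 5: enter scope (depth=1)
Step 6: exit scope (depth=0)
Step 7: declare d=52 at depth 0
Visible at query point: d=52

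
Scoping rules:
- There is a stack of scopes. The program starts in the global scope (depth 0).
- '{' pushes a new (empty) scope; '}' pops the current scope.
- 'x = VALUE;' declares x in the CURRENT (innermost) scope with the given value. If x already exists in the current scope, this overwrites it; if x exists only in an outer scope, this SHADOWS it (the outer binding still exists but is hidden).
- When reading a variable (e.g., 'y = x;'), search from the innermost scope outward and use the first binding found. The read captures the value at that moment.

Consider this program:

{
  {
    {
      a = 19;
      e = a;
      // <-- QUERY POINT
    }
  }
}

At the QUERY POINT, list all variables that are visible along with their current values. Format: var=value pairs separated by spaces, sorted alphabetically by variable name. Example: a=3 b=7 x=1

Step 1: enter scope (depth=1)
Step 2: enter scope (depth=2)
Step 3: enter scope (depth=3)
Step 4: declare a=19 at depth 3
Step 5: declare e=(read a)=19 at depth 3
Visible at query point: a=19 e=19

Answer: a=19 e=19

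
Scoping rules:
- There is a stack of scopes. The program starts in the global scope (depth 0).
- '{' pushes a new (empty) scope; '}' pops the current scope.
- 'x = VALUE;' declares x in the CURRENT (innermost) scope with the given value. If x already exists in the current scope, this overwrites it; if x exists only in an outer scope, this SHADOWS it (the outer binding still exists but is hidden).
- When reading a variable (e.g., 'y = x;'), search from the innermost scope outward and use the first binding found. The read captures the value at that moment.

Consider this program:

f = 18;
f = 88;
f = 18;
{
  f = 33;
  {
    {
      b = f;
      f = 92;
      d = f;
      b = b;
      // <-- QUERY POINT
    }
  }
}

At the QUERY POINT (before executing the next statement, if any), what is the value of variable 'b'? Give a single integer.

Step 1: declare f=18 at depth 0
Step 2: declare f=88 at depth 0
Step 3: declare f=18 at depth 0
Step 4: enter scope (depth=1)
Step 5: declare f=33 at depth 1
Step 6: enter scope (depth=2)
Step 7: enter scope (depth=3)
Step 8: declare b=(read f)=33 at depth 3
Step 9: declare f=92 at depth 3
Step 10: declare d=(read f)=92 at depth 3
Step 11: declare b=(read b)=33 at depth 3
Visible at query point: b=33 d=92 f=92

Answer: 33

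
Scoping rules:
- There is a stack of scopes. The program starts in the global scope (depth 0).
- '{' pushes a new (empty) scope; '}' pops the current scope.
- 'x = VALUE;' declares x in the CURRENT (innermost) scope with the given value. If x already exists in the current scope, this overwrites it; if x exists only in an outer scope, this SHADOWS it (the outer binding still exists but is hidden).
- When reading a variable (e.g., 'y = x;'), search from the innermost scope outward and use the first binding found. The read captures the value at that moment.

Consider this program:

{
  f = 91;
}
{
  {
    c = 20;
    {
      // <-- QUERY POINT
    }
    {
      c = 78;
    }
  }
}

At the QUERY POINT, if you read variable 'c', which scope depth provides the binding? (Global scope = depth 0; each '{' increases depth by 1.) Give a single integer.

Step 1: enter scope (depth=1)
Step 2: declare f=91 at depth 1
Step 3: exit scope (depth=0)
Step 4: enter scope (depth=1)
Step 5: enter scope (depth=2)
Step 6: declare c=20 at depth 2
Step 7: enter scope (depth=3)
Visible at query point: c=20

Answer: 2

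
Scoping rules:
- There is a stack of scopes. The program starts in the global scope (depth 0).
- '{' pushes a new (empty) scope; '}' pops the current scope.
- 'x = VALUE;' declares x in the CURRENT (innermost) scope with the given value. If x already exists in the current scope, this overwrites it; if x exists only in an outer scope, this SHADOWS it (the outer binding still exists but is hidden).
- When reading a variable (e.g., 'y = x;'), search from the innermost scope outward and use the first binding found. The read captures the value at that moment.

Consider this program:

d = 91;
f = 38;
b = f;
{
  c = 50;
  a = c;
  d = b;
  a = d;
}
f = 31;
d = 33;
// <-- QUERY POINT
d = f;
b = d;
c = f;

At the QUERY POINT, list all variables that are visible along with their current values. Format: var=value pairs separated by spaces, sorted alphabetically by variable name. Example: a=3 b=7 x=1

Answer: b=38 d=33 f=31

Derivation:
Step 1: declare d=91 at depth 0
Step 2: declare f=38 at depth 0
Step 3: declare b=(read f)=38 at depth 0
Step 4: enter scope (depth=1)
Step 5: declare c=50 at depth 1
Step 6: declare a=(read c)=50 at depth 1
Step 7: declare d=(read b)=38 at depth 1
Step 8: declare a=(read d)=38 at depth 1
Step 9: exit scope (depth=0)
Step 10: declare f=31 at depth 0
Step 11: declare d=33 at depth 0
Visible at query point: b=38 d=33 f=31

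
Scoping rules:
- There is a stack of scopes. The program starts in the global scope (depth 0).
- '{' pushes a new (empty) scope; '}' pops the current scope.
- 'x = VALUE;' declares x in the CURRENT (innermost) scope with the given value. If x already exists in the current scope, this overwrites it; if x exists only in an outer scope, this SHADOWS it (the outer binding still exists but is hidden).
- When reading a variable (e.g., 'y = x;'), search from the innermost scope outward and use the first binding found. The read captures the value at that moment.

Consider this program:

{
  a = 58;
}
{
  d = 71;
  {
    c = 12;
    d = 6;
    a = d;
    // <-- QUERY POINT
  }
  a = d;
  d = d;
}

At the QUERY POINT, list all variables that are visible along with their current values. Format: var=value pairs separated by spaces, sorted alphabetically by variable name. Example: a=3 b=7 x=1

Step 1: enter scope (depth=1)
Step 2: declare a=58 at depth 1
Step 3: exit scope (depth=0)
Step 4: enter scope (depth=1)
Step 5: declare d=71 at depth 1
Step 6: enter scope (depth=2)
Step 7: declare c=12 at depth 2
Step 8: declare d=6 at depth 2
Step 9: declare a=(read d)=6 at depth 2
Visible at query point: a=6 c=12 d=6

Answer: a=6 c=12 d=6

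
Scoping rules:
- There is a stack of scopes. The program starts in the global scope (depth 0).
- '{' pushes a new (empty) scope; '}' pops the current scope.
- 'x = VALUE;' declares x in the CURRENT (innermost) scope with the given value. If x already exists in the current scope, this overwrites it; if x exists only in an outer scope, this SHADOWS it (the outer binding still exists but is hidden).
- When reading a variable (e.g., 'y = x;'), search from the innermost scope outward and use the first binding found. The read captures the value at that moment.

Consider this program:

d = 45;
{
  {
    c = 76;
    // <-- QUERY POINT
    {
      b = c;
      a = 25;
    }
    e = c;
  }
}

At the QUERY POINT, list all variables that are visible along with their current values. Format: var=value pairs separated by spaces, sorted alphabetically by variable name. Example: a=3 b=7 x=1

Answer: c=76 d=45

Derivation:
Step 1: declare d=45 at depth 0
Step 2: enter scope (depth=1)
Step 3: enter scope (depth=2)
Step 4: declare c=76 at depth 2
Visible at query point: c=76 d=45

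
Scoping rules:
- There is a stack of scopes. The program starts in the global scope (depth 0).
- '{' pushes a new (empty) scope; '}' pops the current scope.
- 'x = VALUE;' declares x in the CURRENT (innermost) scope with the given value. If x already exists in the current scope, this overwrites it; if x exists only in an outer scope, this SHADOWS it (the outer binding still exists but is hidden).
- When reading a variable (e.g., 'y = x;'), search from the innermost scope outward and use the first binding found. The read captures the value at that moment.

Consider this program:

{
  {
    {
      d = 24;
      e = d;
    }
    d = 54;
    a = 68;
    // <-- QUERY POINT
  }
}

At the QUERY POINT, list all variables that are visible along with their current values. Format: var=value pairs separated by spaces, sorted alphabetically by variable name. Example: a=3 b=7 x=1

Step 1: enter scope (depth=1)
Step 2: enter scope (depth=2)
Step 3: enter scope (depth=3)
Step 4: declare d=24 at depth 3
Step 5: declare e=(read d)=24 at depth 3
Step 6: exit scope (depth=2)
Step 7: declare d=54 at depth 2
Step 8: declare a=68 at depth 2
Visible at query point: a=68 d=54

Answer: a=68 d=54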